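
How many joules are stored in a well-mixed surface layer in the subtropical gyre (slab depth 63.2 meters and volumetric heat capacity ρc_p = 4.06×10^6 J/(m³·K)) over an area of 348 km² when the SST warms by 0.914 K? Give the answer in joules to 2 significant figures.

Areal heat capacity C = ρc_p × D = 4.06×10^6 × 63.2 = 2.57×10^8 J m⁻² K⁻¹.
Heat per unit area: q = C ΔT = 2.57×10^8 × 0.914 = 2.35×10^8 J/m².
Total heat: Q = q × A = 2.35×10^8 × (348 × 10⁶ m²) = 8.16×10^16 J.

8.2×10^16 J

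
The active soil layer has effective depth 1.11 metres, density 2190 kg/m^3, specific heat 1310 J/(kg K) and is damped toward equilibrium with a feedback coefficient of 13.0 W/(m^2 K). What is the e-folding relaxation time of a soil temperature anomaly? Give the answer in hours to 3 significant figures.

Areal heat capacity C = ρ c_p D = 2190 × 1310 × 1.11 = 3.18×10^6 J m⁻² K⁻¹.
Relaxation time τ = C / λ = 3.18×10^6 / 13.0 = 2.45×10^5 s.
In hours: 2.45×10^5 s / (3600 s/hour) = 68.0 hours.

68.0 hours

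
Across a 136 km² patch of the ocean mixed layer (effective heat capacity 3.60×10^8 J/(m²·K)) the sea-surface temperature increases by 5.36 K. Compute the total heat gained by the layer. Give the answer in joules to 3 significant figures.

Areal heat capacity C = 3.60×10^8 J/(m²·K) (given).
Heat per unit area: q = C ΔT = 3.60×10^8 × 5.36 = 1.93×10^9 J/m².
Total heat: Q = q × A = 1.93×10^9 × (136 × 10⁶ m²) = 2.62×10^17 J.

2.62×10^17 J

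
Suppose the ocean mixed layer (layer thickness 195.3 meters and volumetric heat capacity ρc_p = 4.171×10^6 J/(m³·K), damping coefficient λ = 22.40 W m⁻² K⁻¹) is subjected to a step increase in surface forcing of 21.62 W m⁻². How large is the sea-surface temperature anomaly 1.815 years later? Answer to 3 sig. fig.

0.765 K

Areal heat capacity C = ρc_p × D = 4.171×10^6 × 195.3 = 8.15×10^8 J m⁻² K⁻¹.
τ = C / λ = 8.15×10^8 / 22.40 = 3.64×10^7 s.
Equilibrium anomaly ΔT_eq = F / λ = 21.62 / 22.40 = 0.965 K.
t = 1.815 years = 5.73×10^7 s, so t/τ = 1.58.
ΔT(t) = ΔT_eq (1 − e^(−t/τ)) = 0.965 × (1 − e^−1.58) = 0.765 K.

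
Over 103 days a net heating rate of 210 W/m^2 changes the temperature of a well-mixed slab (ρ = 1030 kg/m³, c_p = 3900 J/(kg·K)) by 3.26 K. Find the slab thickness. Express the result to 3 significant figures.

Heat input Q = F Δt = 210 × 8.90×10^6 s = 1.87×10^9 J/m².
Required areal heat capacity C = Q / ΔT = 5.73×10^8 J/(m²·K).
Depth D = C / (ρ c_p) = 5.73×10^8 / (1030 × 3900) = 143 m.

143 m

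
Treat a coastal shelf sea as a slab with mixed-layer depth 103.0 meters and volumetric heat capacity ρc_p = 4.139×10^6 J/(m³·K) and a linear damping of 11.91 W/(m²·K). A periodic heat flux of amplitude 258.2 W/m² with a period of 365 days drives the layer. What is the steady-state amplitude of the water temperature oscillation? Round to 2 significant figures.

Areal heat capacity C = ρc_p × D = 4.139×10^6 × 103.0 = 4.26×10^8 J/(m^2 K).
Angular frequency ω = 2π / T = 2π / 3.15×10^7 s = 1.99×10^-7 s⁻¹.
√((Cω)² + λ²) = √((84.9)² + 11.91²) = 85.8 W/(m²·K).
Amplitude A = F₀ / √((Cω)²+λ²) = 258.2 / 85.8 = 3.01 K.

3.0 K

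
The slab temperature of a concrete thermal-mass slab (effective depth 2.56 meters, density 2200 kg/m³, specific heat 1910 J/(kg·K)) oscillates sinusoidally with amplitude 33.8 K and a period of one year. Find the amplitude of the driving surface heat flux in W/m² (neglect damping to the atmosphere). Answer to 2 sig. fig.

72

Areal heat capacity C = ρ c_p D = 2200 × 1910 × 2.56 = 1.08×10^7 J m⁻² K⁻¹.
ω = 2π / 3.15×10^7 s = 1.99×10^-7 s⁻¹.
Cω = 1.08×10^7 × 1.99×10^-7 = 2.14 W/(m²·K).
F₀ = A × Cω = 33.8 × 2.14 = 72.4 W/m².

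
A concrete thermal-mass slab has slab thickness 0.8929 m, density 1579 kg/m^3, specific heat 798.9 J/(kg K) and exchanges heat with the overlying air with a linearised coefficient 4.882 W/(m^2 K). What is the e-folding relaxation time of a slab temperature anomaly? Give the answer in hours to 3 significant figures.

64.1 hours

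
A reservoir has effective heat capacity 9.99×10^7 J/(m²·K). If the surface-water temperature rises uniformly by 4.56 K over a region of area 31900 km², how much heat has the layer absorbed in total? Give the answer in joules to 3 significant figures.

1.45×10^19 J

Areal heat capacity C = 9.99×10^7 J/(m²·K) (given).
Heat per unit area: q = C ΔT = 9.99×10^7 × 4.56 = 4.56×10^8 J/m².
Total heat: Q = q × A = 4.56×10^8 × (31900 × 10⁶ m²) = 1.45×10^19 J.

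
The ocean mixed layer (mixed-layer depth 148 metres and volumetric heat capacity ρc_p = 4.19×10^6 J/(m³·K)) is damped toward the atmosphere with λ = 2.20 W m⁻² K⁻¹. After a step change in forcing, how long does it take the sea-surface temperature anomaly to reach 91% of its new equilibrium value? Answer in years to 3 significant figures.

21.5 years

Areal heat capacity C = ρc_p × D = 4.19×10^6 × 148 = 6.20×10^8 J m⁻² K⁻¹.
τ = C / λ = 6.20×10^8 / 2.20 = 2.82×10^8 s.
Fraction reached: 1 − e^(−t/τ) = 0.91 ⇒ t = −τ ln(1 − 0.91) = τ × 2.41.
t = 6.79×10^8 s = 21.5 years.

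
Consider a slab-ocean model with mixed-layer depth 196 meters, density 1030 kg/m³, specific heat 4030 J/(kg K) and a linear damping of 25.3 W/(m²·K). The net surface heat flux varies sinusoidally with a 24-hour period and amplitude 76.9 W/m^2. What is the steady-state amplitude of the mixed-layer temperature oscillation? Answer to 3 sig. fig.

Areal heat capacity C = ρ c_p D = 1030 × 4030 × 196 = 8.14×10^8 J/(m^2 K).
Angular frequency ω = 2π / T = 2π / 86400 s = 7.27×10^-5 s⁻¹.
√((Cω)² + λ²) = √((59200)² + 25.3²) = 59200 W/(m²·K).
Amplitude A = F₀ / √((Cω)²+λ²) = 76.9 / 59200 = 0.00130 K.

0.00130 K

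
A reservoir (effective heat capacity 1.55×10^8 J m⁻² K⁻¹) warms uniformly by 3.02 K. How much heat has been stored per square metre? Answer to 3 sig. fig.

4.68×10^8

Areal heat capacity C = 1.55×10^8 J m⁻² K⁻¹ (given).
ΔQ = C ΔT = 1.55×10^8 × 3.02 = 4.68×10^8 J/m².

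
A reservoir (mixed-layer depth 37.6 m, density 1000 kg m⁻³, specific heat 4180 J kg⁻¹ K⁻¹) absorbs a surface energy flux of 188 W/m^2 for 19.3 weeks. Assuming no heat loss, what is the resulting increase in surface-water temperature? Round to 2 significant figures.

Areal heat capacity C = ρ c_p D = 1000 × 4180 × 37.6 = 1.57×10^8 J/(m^2 K).
Net heat input Q = F Δt = 188 × (19.3 weeks × 6.048×10^5 s/week) = 2.19×10^9 J/m².
ΔT = Q / C = 2.19×10^9 / 1.57×10^8 = 14.0 K.

14 K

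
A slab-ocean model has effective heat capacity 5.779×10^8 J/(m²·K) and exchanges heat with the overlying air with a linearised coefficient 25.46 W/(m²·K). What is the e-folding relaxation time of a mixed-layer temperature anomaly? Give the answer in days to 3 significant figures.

263 days

Areal heat capacity C = 5.779×10^8 J/(m²·K) (given).
Relaxation time τ = C / λ = 5.78×10^8 / 25.46 = 2.27×10^7 s.
In days: 2.27×10^7 s / (86400 s/day) = 263 days.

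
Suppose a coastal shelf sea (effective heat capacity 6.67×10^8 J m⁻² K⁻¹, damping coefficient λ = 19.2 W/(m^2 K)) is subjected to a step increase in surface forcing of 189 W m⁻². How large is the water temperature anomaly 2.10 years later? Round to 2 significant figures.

Areal heat capacity C = 6.67×10^8 J m⁻² K⁻¹ (given).
τ = C / λ = 6.67×10^8 / 19.2 = 3.47×10^7 s.
Equilibrium anomaly ΔT_eq = F / λ = 189 / 19.2 = 9.84 K.
t = 2.10 years = 6.63×10^7 s, so t/τ = 1.91.
ΔT(t) = ΔT_eq (1 − e^(−t/τ)) = 9.84 × (1 − e^−1.91) = 8.38 K.

8.4 K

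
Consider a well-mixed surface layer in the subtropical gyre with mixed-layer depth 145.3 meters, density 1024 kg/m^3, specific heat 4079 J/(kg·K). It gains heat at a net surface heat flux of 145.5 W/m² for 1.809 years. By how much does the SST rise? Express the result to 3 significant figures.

Areal heat capacity C = ρ c_p D = 1024 × 4079 × 145.3 = 6.07×10^8 J/(m²·K).
Net heat input Q = F Δt = 145.5 × (1.809 years × 3.156×10^7 s/year) = 8.31×10^9 J/m².
ΔT = Q / C = 8.31×10^9 / 6.07×10^8 = 13.7 K.

13.7 K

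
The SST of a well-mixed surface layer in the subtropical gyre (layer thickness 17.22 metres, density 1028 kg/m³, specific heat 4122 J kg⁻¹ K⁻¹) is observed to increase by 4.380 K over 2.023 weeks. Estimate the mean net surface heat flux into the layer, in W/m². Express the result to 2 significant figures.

Areal heat capacity C = ρ c_p D = 1028 × 4122 × 17.22 = 7.30×10^7 J/(m²·K).
Required heat per unit area: Q = C ΔT = 7.30×10^7 × 4.380 = 3.20×10^8 J/m².
Flux F = Q / Δt = 3.20×10^8 / 1.22×10^6 s = 261 W/m².

260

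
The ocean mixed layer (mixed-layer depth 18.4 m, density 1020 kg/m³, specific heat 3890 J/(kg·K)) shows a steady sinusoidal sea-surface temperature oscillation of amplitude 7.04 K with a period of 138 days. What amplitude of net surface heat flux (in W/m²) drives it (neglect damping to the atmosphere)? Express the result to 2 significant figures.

Areal heat capacity C = ρ c_p D = 1020 × 3890 × 18.4 = 7.30×10^7 J m⁻² K⁻¹.
ω = 2π / 1.19×10^7 s = 5.27×10^-7 s⁻¹.
Cω = 7.30×10^7 × 5.27×10^-7 = 38.5 W/(m²·K).
F₀ = A × Cω = 7.04 × 38.5 = 271 W/m².

270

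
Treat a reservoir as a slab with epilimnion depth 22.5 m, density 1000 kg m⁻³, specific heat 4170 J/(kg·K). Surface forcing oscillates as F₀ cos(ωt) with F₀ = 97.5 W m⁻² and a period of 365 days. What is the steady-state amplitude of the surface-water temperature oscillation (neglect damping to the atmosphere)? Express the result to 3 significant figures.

5.22 K

Areal heat capacity C = ρ c_p D = 1000 × 4170 × 22.5 = 9.38×10^7 J/(m²·K).
Angular frequency ω = 2π / T = 2π / 3.15×10^7 s = 1.99×10^-7 s⁻¹.
Cω = 9.38×10^7 × 1.99×10^-7 = 18.7 W/(m²·K).
Amplitude A = F₀ / (Cω) = 97.5 / 18.7 = 5.22 K.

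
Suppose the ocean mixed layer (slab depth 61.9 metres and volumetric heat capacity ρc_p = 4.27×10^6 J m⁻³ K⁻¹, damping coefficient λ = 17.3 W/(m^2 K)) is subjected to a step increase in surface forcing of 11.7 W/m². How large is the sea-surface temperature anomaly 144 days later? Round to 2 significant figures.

0.38 K

Areal heat capacity C = ρc_p × D = 4.27×10^6 × 61.9 = 2.64×10^8 J/(m²·K).
τ = C / λ = 2.64×10^8 / 17.3 = 1.53×10^7 s.
Equilibrium anomaly ΔT_eq = F / λ = 11.7 / 17.3 = 0.676 K.
t = 144 days = 1.24×10^7 s, so t/τ = 0.814.
ΔT(t) = ΔT_eq (1 − e^(−t/τ)) = 0.676 × (1 − e^−0.814) = 0.377 K.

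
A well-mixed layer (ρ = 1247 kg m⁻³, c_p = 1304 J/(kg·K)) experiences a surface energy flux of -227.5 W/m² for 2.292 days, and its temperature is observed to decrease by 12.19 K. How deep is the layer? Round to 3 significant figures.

2.27 m

Heat input Q = F Δt = -227.5 × 1.98×10^5 s = -4.51×10^7 J/m².
Required areal heat capacity C = Q / ΔT = 3.70×10^6 J/(m²·K).
Depth D = C / (ρ c_p) = 3.70×10^6 / (1247 × 1304) = 2.27 m.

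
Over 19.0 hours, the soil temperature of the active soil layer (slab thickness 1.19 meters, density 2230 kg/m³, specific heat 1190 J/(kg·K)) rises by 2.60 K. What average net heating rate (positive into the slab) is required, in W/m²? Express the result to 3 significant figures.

120

Areal heat capacity C = ρ c_p D = 2230 × 1190 × 1.19 = 3.16×10^6 J/(m²·K).
Required heat per unit area: Q = C ΔT = 3.16×10^6 × 2.60 = 8.21×10^6 J/m².
Flux F = Q / Δt = 8.21×10^6 / 68400 s = 120 W/m².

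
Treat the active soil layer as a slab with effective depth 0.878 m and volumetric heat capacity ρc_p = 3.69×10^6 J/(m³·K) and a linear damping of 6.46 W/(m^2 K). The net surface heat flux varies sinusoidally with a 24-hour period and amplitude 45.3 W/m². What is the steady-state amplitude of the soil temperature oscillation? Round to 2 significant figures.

0.19 K

Areal heat capacity C = ρc_p × D = 3.69×10^6 × 0.878 = 3.24×10^6 J/(m^2 K).
Angular frequency ω = 2π / T = 2π / 86400 s = 7.27×10^-5 s⁻¹.
√((Cω)² + λ²) = √((236)² + 6.46²) = 236 W/(m²·K).
Amplitude A = F₀ / √((Cω)²+λ²) = 45.3 / 236 = 0.192 K.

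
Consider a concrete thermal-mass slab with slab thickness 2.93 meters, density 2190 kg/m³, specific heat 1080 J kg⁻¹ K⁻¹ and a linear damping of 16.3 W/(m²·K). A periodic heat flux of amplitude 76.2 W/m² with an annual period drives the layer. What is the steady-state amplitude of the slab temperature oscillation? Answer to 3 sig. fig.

Areal heat capacity C = ρ c_p D = 2190 × 1080 × 2.93 = 6.93×10^6 J/(m^2 K).
Angular frequency ω = 2π / T = 2π / 3.15×10^7 s = 1.99×10^-7 s⁻¹.
√((Cω)² + λ²) = √((1.38)² + 16.3²) = 16.4 W/(m²·K).
Amplitude A = F₀ / √((Cω)²+λ²) = 76.2 / 16.4 = 4.66 K.

4.66 K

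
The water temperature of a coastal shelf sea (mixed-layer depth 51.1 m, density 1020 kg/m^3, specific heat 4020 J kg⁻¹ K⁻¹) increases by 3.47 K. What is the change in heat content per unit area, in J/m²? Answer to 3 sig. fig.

7.27×10^8

Areal heat capacity C = ρ c_p D = 1020 × 4020 × 51.1 = 2.10×10^8 J/(m^2 K).
ΔQ = C ΔT = 2.10×10^8 × 3.47 = 7.27×10^8 J/m².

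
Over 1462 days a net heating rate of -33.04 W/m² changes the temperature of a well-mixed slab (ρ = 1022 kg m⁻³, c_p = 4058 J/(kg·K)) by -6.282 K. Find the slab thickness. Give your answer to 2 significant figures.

160 m

Heat input Q = F Δt = -33.04 × 1.26×10^8 s = -4.17×10^9 J/m².
Required areal heat capacity C = Q / ΔT = 6.64×10^8 J/(m²·K).
Depth D = C / (ρ c_p) = 6.64×10^8 / (1022 × 4058) = 160 m.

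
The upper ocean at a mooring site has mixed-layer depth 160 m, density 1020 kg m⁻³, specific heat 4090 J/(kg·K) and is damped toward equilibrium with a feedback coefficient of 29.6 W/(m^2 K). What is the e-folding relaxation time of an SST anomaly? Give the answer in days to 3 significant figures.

Areal heat capacity C = ρ c_p D = 1020 × 4090 × 160 = 6.67×10^8 J m⁻² K⁻¹.
Relaxation time τ = C / λ = 6.67×10^8 / 29.6 = 2.26×10^7 s.
In days: 2.26×10^7 s / (86400 s/day) = 261 days.

261 days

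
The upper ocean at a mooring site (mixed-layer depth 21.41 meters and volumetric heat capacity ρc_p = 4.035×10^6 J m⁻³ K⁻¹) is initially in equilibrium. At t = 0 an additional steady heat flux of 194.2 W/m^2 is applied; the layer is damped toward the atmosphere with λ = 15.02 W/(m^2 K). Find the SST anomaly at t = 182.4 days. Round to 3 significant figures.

Areal heat capacity C = ρc_p × D = 4.035×10^6 × 21.41 = 8.64×10^7 J/(m^2 K).
τ = C / λ = 8.64×10^7 / 15.02 = 5.75×10^6 s.
Equilibrium anomaly ΔT_eq = F / λ = 194.2 / 15.02 = 12.9 K.
t = 182.4 days = 1.58×10^7 s, so t/τ = 2.74.
ΔT(t) = ΔT_eq (1 − e^(−t/τ)) = 12.9 × (1 − e^−2.74) = 12.1 K.

12.1 K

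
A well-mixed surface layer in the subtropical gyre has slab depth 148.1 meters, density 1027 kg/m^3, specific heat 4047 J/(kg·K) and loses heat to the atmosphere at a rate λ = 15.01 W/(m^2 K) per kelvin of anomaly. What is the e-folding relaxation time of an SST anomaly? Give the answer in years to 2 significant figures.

Areal heat capacity C = ρ c_p D = 1027 × 4047 × 148.1 = 6.16×10^8 J m⁻² K⁻¹.
Relaxation time τ = C / λ = 6.16×10^8 / 15.01 = 4.10×10^7 s.
In years: 4.10×10^7 s / (3.156×10^7 s/year) = 1.30 years.

1.3 years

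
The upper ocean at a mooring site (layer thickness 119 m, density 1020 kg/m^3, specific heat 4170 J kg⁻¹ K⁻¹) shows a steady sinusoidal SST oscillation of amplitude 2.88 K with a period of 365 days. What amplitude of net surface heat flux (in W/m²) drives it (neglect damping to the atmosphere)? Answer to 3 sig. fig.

Areal heat capacity C = ρ c_p D = 1020 × 4170 × 119 = 5.06×10^8 J/(m²·K).
ω = 2π / 3.15×10^7 s = 1.99×10^-7 s⁻¹.
Cω = 5.06×10^8 × 1.99×10^-7 = 101 W/(m²·K).
F₀ = A × Cω = 2.88 × 101 = 290 W/m².

290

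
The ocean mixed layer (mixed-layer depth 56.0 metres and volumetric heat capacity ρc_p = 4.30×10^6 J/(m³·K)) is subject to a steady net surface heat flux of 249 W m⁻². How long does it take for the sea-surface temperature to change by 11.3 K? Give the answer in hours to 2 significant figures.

3000 hours

Areal heat capacity C = ρc_p × D = 4.30×10^6 × 56.0 = 2.41×10^8 J/(m²·K).
Time required: Δt = C ΔT / F = 2.41×10^8 × 11.3 / 249 = 1.09×10^7 s.
In hours: 1.09×10^7 s / (3600 s/hour) = 3040 hours.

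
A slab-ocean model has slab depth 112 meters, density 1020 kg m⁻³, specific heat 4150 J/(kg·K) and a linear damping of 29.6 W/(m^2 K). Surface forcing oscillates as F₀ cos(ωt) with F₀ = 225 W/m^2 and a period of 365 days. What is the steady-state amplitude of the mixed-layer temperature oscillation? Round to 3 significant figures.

2.27 K

Areal heat capacity C = ρ c_p D = 1020 × 4150 × 112 = 4.74×10^8 J/(m^2 K).
Angular frequency ω = 2π / T = 2π / 3.15×10^7 s = 1.99×10^-7 s⁻¹.
√((Cω)² + λ²) = √((94.5)² + 29.6²) = 99.0 W/(m²·K).
Amplitude A = F₀ / √((Cω)²+λ²) = 225 / 99.0 = 2.27 K.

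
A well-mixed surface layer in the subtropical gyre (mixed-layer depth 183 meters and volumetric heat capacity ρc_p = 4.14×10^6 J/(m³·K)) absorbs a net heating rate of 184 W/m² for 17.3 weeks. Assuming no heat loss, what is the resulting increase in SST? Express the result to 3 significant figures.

2.54 K

Areal heat capacity C = ρc_p × D = 4.14×10^6 × 183 = 7.58×10^8 J/(m²·K).
Net heat input Q = F Δt = 184 × (17.3 weeks × 6.048×10^5 s/week) = 1.93×10^9 J/m².
ΔT = Q / C = 1.93×10^9 / 7.58×10^8 = 2.54 K.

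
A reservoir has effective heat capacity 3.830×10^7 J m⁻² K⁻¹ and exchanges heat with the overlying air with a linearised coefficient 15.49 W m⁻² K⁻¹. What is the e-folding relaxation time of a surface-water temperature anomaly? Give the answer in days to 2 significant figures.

Areal heat capacity C = 3.830×10^7 J m⁻² K⁻¹ (given).
Relaxation time τ = C / λ = 3.83×10^7 / 15.49 = 2.47×10^6 s.
In days: 2.47×10^6 s / (86400 s/day) = 28.6 days.

29 days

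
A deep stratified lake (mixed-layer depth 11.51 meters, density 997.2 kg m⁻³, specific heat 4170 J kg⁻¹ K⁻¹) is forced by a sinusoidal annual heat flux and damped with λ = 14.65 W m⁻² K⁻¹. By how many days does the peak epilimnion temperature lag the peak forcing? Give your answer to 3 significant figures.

Areal heat capacity C = ρ c_p D = 997.2 × 4170 × 11.51 = 4.79×10^7 J/(m^2 K).
ω = 2π / 3.15×10^7 s = 1.99×10^-7 s⁻¹.
Phase lag φ = arctan(Cω/λ) = arctan(9.54/14.65) = 0.577 rad.
Time lag = φ / ω = 0.577 / 1.99×10^-7 = 2.90×10^6 s = 33.5 days.

33.5 days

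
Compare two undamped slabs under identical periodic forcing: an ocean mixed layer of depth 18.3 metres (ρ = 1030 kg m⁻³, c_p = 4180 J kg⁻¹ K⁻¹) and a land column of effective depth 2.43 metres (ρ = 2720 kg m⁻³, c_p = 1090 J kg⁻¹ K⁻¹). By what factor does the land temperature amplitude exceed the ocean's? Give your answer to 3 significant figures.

C_ocean = 1030 × 4180 × 18.3 = 7.88×10^7 J/(m²·K).
C_land = 2720 × 1090 × 2.43 = 7.20×10^6 J/(m²·K).
Undamped amplitude ∝ 1/C, so A_land/A_ocean = C_ocean/C_land = 10.9.

10.9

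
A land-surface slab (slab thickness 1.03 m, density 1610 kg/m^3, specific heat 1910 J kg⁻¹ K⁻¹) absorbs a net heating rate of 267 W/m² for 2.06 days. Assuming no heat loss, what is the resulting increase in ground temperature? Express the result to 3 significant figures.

Areal heat capacity C = ρ c_p D = 1610 × 1910 × 1.03 = 3.17×10^6 J m⁻² K⁻¹.
Net heat input Q = F Δt = 267 × (2.06 days × 86400 s/day) = 4.75×10^7 J/m².
ΔT = Q / C = 4.75×10^7 / 3.17×10^6 = 15.0 K.

15.0 K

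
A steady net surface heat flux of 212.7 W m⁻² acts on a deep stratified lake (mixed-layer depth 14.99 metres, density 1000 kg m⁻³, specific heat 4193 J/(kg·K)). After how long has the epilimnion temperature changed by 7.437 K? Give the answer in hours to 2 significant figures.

Areal heat capacity C = ρ c_p D = 1000 × 4193 × 14.99 = 6.29×10^7 J/(m²·K).
Time required: Δt = C ΔT / F = 6.29×10^7 × 7.437 / 212.7 = 2.20×10^6 s.
In hours: 2.20×10^6 s / (3600 s/hour) = 610 hours.

610 hours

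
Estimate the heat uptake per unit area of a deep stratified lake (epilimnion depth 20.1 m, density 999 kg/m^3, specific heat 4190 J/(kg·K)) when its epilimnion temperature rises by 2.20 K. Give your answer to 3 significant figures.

1.85×10^8

Areal heat capacity C = ρ c_p D = 999 × 4190 × 20.1 = 8.41×10^7 J m⁻² K⁻¹.
ΔQ = C ΔT = 8.41×10^7 × 2.20 = 1.85×10^8 J/m².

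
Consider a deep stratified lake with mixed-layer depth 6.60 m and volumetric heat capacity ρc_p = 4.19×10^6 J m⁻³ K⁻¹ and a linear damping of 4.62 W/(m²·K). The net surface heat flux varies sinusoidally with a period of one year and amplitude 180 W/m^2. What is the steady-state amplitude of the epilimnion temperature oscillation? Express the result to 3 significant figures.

25.0 K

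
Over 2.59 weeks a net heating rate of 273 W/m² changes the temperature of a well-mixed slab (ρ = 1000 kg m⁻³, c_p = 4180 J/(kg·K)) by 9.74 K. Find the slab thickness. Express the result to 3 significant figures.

Heat input Q = F Δt = 273 × 1.57×10^6 s = 4.28×10^8 J/m².
Required areal heat capacity C = Q / ΔT = 4.39×10^7 J/(m²·K).
Depth D = C / (ρ c_p) = 4.39×10^7 / (1000 × 4180) = 10.5 m.

10.5 m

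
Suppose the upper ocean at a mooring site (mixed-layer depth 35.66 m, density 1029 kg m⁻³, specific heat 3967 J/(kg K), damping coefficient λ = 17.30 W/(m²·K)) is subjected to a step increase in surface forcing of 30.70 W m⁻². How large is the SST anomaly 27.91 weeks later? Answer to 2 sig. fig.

Areal heat capacity C = ρ c_p D = 1029 × 3967 × 35.66 = 1.46×10^8 J/(m^2 K).
τ = C / λ = 1.46×10^8 / 17.30 = 8.41×10^6 s.
Equilibrium anomaly ΔT_eq = F / λ = 30.70 / 17.30 = 1.77 K.
t = 27.91 weeks = 1.69×10^7 s, so t/τ = 2.01.
ΔT(t) = ΔT_eq (1 − e^(−t/τ)) = 1.77 × (1 − e^−2.01) = 1.54 K.

1.5 K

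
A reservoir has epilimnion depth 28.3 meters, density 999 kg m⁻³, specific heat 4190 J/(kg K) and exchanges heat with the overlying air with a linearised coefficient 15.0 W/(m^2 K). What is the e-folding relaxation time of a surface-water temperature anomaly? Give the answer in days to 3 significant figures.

91.4 days

Areal heat capacity C = ρ c_p D = 999 × 4190 × 28.3 = 1.18×10^8 J/(m²·K).
Relaxation time τ = C / λ = 1.18×10^8 / 15.0 = 7.90×10^6 s.
In days: 7.90×10^6 s / (86400 s/day) = 91.4 days.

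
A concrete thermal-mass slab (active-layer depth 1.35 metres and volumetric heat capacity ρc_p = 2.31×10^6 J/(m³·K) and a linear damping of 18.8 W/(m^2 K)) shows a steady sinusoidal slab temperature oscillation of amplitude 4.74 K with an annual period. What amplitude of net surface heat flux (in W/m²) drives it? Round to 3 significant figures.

89.2

Areal heat capacity C = ρc_p × D = 2.31×10^6 × 1.35 = 3.12×10^6 J/(m²·K).
ω = 2π / 3.15×10^7 s = 1.99×10^-7 s⁻¹.
√((Cω)² + λ²) = √((0.621)² + 18.8²) = 18.8 W/(m²·K).
F₀ = A × √((Cω)²+λ²) = 4.74 × 18.8 = 89.2 W/m².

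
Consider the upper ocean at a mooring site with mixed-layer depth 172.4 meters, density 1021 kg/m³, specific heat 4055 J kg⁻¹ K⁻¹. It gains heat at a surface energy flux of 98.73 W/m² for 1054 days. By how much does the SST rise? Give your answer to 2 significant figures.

Areal heat capacity C = ρ c_p D = 1021 × 4055 × 172.4 = 7.14×10^8 J m⁻² K⁻¹.
Net heat input Q = F Δt = 98.73 × (1054 days × 86400 s/day) = 8.99×10^9 J/m².
ΔT = Q / C = 8.99×10^9 / 7.14×10^8 = 12.6 K.

13 K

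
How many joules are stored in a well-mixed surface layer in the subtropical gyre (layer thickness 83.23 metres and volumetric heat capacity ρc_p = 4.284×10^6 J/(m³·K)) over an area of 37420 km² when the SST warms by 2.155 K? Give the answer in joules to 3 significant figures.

2.88×10^19 J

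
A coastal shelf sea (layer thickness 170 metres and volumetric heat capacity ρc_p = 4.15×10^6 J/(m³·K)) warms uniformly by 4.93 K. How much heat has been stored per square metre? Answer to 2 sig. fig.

Areal heat capacity C = ρc_p × D = 4.15×10^6 × 170 = 7.06×10^8 J/(m^2 K).
ΔQ = C ΔT = 7.06×10^8 × 4.93 = 3.48×10^9 J/m².

3.5×10^9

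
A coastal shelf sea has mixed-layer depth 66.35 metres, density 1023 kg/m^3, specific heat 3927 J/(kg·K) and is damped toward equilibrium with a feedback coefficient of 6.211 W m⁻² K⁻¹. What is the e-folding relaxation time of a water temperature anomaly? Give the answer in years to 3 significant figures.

Areal heat capacity C = ρ c_p D = 1023 × 3927 × 66.35 = 2.67×10^8 J/(m^2 K).
Relaxation time τ = C / λ = 2.67×10^8 / 6.211 = 4.29×10^7 s.
In years: 4.29×10^7 s / (3.156×10^7 s/year) = 1.36 years.

1.36 years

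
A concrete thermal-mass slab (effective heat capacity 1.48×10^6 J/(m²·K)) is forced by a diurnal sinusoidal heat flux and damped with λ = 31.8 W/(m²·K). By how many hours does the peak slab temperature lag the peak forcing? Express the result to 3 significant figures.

Areal heat capacity C = 1.48×10^6 J/(m²·K) (given).
ω = 2π / 86400 s = 7.27×10^-5 s⁻¹.
Phase lag φ = arctan(Cω/λ) = arctan(108/31.8) = 1.28 rad.
Time lag = φ / ω = 1.28 / 7.27×10^-5 = 17600 s = 4.90 hours.

4.90 hours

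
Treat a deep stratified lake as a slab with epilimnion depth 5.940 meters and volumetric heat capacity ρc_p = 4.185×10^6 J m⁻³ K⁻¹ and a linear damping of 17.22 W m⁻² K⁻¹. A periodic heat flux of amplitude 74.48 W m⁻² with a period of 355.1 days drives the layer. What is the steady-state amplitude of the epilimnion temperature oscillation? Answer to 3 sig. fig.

4.15 K

Areal heat capacity C = ρc_p × D = 4.185×10^6 × 5.940 = 2.49×10^7 J m⁻² K⁻¹.
Angular frequency ω = 2π / T = 2π / 3.07×10^7 s = 2.05×10^-7 s⁻¹.
√((Cω)² + λ²) = √((5.09)² + 17.22²) = 18.0 W/(m²·K).
Amplitude A = F₀ / √((Cω)²+λ²) = 74.48 / 18.0 = 4.15 K.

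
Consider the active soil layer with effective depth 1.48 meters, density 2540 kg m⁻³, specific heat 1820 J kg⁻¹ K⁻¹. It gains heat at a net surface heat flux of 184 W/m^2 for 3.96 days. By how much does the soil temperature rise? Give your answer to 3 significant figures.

9.20 K

Areal heat capacity C = ρ c_p D = 2540 × 1820 × 1.48 = 6.84×10^6 J/(m²·K).
Net heat input Q = F Δt = 184 × (3.96 days × 86400 s/day) = 6.30×10^7 J/m².
ΔT = Q / C = 6.30×10^7 / 6.84×10^6 = 9.20 K.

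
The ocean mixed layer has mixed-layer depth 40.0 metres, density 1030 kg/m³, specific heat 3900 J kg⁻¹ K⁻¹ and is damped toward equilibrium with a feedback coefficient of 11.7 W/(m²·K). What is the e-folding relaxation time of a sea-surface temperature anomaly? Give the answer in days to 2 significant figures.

Areal heat capacity C = ρ c_p D = 1030 × 3900 × 40.0 = 1.61×10^8 J/(m^2 K).
Relaxation time τ = C / λ = 1.61×10^8 / 11.7 = 1.37×10^7 s.
In days: 1.37×10^7 s / (86400 s/day) = 159 days.

160 days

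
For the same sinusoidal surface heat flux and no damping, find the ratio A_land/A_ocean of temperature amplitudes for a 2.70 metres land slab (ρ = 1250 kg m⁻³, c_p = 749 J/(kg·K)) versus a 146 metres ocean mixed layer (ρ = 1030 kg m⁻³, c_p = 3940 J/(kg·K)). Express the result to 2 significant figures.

230

C_ocean = 1030 × 3940 × 146 = 5.92×10^8 J/(m²·K).
C_land = 1250 × 749 × 2.70 = 2.53×10^6 J/(m²·K).
Undamped amplitude ∝ 1/C, so A_land/A_ocean = C_ocean/C_land = 234.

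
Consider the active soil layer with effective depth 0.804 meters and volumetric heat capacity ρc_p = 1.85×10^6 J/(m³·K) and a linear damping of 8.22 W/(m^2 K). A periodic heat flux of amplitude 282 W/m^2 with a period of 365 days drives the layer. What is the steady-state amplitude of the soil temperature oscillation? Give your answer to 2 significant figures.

Areal heat capacity C = ρc_p × D = 1.85×10^6 × 0.804 = 1.49×10^6 J/(m²·K).
Angular frequency ω = 2π / T = 2π / 3.15×10^7 s = 1.99×10^-7 s⁻¹.
√((Cω)² + λ²) = √((0.296)² + 8.22²) = 8.23 W/(m²·K).
Amplitude A = F₀ / √((Cω)²+λ²) = 282 / 8.23 = 34.3 K.

34 K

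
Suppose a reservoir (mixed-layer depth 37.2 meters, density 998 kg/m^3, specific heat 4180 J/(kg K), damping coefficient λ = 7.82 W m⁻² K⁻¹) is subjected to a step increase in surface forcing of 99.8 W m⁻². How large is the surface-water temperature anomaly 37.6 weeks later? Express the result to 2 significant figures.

8.7 K

Areal heat capacity C = ρ c_p D = 998 × 4180 × 37.2 = 1.55×10^8 J m⁻² K⁻¹.
τ = C / λ = 1.55×10^8 / 7.82 = 1.98×10^7 s.
Equilibrium anomaly ΔT_eq = F / λ = 99.8 / 7.82 = 12.8 K.
t = 37.6 weeks = 2.27×10^7 s, so t/τ = 1.15.
ΔT(t) = ΔT_eq (1 − e^(−t/τ)) = 12.8 × (1 − e^−1.15) = 8.70 K.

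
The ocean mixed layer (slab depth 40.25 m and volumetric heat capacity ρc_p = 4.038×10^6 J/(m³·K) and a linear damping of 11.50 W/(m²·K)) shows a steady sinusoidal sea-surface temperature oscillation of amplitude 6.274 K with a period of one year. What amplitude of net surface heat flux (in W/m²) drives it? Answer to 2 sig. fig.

Areal heat capacity C = ρc_p × D = 4.038×10^6 × 40.25 = 1.63×10^8 J/(m^2 K).
ω = 2π / 3.15×10^7 s = 1.99×10^-7 s⁻¹.
√((Cω)² + λ²) = √((32.4)² + 11.50²) = 34.4 W/(m²·K).
F₀ = A × √((Cω)²+λ²) = 6.274 × 34.4 = 216 W/m².

220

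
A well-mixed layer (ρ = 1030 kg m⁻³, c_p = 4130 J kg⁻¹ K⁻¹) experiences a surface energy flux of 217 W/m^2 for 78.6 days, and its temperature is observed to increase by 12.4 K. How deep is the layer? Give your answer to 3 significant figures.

27.9 m

Heat input Q = F Δt = 217 × 6.79×10^6 s = 1.47×10^9 J/m².
Required areal heat capacity C = Q / ΔT = 1.19×10^8 J/(m²·K).
Depth D = C / (ρ c_p) = 1.19×10^8 / (1030 × 4130) = 27.9 m.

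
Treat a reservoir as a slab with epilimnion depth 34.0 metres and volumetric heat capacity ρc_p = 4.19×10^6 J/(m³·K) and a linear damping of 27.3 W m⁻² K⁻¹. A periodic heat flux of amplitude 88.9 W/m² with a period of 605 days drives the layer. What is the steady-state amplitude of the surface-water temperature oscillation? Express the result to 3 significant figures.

2.76 K

Areal heat capacity C = ρc_p × D = 4.19×10^6 × 34.0 = 1.42×10^8 J/(m²·K).
Angular frequency ω = 2π / T = 2π / 5.23×10^7 s = 1.20×10^-7 s⁻¹.
√((Cω)² + λ²) = √((17.1)² + 27.3²) = 32.2 W/(m²·K).
Amplitude A = F₀ / √((Cω)²+λ²) = 88.9 / 32.2 = 2.76 K.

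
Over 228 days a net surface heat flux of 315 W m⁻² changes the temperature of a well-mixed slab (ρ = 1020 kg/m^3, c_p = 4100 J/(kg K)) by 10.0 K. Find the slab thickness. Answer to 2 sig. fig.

Heat input Q = F Δt = 315 × 1.97×10^7 s = 6.21×10^9 J/m².
Required areal heat capacity C = Q / ΔT = 6.21×10^8 J/(m²·K).
Depth D = C / (ρ c_p) = 6.21×10^8 / (1020 × 4100) = 148 m.

150 m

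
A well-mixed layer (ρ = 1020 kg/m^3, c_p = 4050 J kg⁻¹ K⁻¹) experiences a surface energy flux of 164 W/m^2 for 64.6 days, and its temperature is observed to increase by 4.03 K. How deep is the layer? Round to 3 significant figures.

Heat input Q = F Δt = 164 × 5.58×10^6 s = 9.15×10^8 J/m².
Required areal heat capacity C = Q / ΔT = 2.27×10^8 J/(m²·K).
Depth D = C / (ρ c_p) = 2.27×10^8 / (1020 × 4050) = 55.0 m.

55.0 m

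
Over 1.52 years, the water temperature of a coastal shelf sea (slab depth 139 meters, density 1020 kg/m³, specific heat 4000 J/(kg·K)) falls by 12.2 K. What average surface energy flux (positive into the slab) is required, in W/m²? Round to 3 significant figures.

-144

Areal heat capacity C = ρ c_p D = 1020 × 4000 × 139 = 5.67×10^8 J/(m²·K).
Required heat per unit area: Q = C ΔT = 5.67×10^8 × -12.2 = -6.92×10^9 J/m².
Flux F = Q / Δt = -6.92×10^9 / 4.80×10^7 s = -144 W/m².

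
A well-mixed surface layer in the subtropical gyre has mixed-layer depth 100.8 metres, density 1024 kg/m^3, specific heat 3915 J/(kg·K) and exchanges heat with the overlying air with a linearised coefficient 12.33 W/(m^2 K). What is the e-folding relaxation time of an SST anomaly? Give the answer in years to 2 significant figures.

Areal heat capacity C = ρ c_p D = 1024 × 3915 × 100.8 = 4.04×10^8 J/(m^2 K).
Relaxation time τ = C / λ = 4.04×10^8 / 12.33 = 3.28×10^7 s.
In years: 3.28×10^7 s / (3.156×10^7 s/year) = 1.04 years.

1.0 years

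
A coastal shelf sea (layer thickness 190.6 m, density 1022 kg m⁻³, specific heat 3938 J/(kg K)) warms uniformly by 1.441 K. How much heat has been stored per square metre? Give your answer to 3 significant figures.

Areal heat capacity C = ρ c_p D = 1022 × 3938 × 190.6 = 7.67×10^8 J/(m^2 K).
ΔQ = C ΔT = 7.67×10^8 × 1.441 = 1.11×10^9 J/m².

1.11×10^9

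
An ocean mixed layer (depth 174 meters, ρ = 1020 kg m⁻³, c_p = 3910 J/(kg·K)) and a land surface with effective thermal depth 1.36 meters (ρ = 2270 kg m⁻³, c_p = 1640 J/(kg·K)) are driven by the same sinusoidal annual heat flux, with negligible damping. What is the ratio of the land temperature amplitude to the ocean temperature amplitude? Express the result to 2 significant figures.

C_ocean = 1020 × 3910 × 174 = 6.94×10^8 J/(m²·K).
C_land = 2270 × 1640 × 1.36 = 5.06×10^6 J/(m²·K).
Undamped amplitude ∝ 1/C, so A_land/A_ocean = C_ocean/C_land = 137.

140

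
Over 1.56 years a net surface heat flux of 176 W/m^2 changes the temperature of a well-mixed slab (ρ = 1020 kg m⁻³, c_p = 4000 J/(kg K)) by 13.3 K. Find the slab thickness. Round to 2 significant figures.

Heat input Q = F Δt = 176 × 4.92×10^7 s = 8.66×10^9 J/m².
Required areal heat capacity C = Q / ΔT = 6.51×10^8 J/(m²·K).
Depth D = C / (ρ c_p) = 6.51×10^8 / (1020 × 4000) = 160 m.

160 m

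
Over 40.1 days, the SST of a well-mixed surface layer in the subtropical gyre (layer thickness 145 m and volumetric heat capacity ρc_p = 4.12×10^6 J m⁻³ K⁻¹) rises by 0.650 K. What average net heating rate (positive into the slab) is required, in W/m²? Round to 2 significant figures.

Areal heat capacity C = ρc_p × D = 4.12×10^6 × 145 = 5.97×10^8 J/(m^2 K).
Required heat per unit area: Q = C ΔT = 5.97×10^8 × 0.650 = 3.88×10^8 J/m².
Flux F = Q / Δt = 3.88×10^8 / 3.46×10^6 s = 112 W/m².

110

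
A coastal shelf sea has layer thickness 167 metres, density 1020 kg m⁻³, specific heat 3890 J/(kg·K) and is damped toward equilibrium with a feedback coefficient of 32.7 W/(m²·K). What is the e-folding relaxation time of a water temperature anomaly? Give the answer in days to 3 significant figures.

235 days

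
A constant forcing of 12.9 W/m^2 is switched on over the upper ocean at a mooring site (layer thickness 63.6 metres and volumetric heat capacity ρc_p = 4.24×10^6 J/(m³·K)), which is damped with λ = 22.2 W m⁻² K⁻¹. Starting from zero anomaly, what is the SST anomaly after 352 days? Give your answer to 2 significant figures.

Areal heat capacity C = ρc_p × D = 4.24×10^6 × 63.6 = 2.70×10^8 J/(m²·K).
τ = C / λ = 2.70×10^8 / 22.2 = 1.21×10^7 s.
Equilibrium anomaly ΔT_eq = F / λ = 12.9 / 22.2 = 0.581 K.
t = 352 days = 3.04×10^7 s, so t/τ = 2.50.
ΔT(t) = ΔT_eq (1 − e^(−t/τ)) = 0.581 × (1 − e^−2.50) = 0.534 K.

0.53 K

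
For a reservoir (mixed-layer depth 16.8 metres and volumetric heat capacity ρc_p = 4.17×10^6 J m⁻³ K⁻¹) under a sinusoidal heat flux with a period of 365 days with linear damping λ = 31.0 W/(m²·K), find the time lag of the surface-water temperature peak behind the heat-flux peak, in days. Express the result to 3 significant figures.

24.6 days

Areal heat capacity C = ρc_p × D = 4.17×10^6 × 16.8 = 7.01×10^7 J/(m^2 K).
ω = 2π / 3.15×10^7 s = 1.99×10^-7 s⁻¹.
Phase lag φ = arctan(Cω/λ) = arctan(14.0/31.0) = 0.423 rad.
Time lag = φ / ω = 0.423 / 1.99×10^-7 = 2.12×10^6 s = 24.6 days.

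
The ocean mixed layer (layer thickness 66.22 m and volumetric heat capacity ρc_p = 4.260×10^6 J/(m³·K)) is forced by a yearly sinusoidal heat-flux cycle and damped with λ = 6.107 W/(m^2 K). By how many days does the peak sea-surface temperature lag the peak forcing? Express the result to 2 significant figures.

85 days

Areal heat capacity C = ρc_p × D = 4.260×10^6 × 66.22 = 2.82×10^8 J/(m^2 K).
ω = 2π / 3.15×10^7 s = 1.99×10^-7 s⁻¹.
Phase lag φ = arctan(Cω/λ) = arctan(56.2/6.107) = 1.46 rad.
Time lag = φ / ω = 1.46 / 1.99×10^-7 = 7.34×10^6 s = 85.0 days.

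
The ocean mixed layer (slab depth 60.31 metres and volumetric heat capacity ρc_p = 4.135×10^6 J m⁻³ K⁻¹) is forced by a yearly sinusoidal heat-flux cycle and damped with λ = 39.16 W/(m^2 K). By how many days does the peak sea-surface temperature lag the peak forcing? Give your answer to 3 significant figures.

Areal heat capacity C = ρc_p × D = 4.135×10^6 × 60.31 = 2.49×10^8 J/(m^2 K).
ω = 2π / 3.15×10^7 s = 1.99×10^-7 s⁻¹.
Phase lag φ = arctan(Cω/λ) = arctan(49.7/39.16) = 0.903 rad.
Time lag = φ / ω = 0.903 / 1.99×10^-7 = 4.53×10^6 s = 52.5 days.

52.5 days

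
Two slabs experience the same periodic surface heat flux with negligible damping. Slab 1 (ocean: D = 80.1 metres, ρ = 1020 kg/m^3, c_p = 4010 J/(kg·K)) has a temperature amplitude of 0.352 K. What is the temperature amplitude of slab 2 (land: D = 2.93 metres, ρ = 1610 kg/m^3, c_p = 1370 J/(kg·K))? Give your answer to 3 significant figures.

C_ocean = 3.28×10^8 J/(m²·K); C_land = 6.46×10^6 J/(m²·K).
A ∝ 1/C ⇒ A_land = A_ocean × C_ocean/C_land = 0.352 × 50.7 = 17.8 K.

17.8 K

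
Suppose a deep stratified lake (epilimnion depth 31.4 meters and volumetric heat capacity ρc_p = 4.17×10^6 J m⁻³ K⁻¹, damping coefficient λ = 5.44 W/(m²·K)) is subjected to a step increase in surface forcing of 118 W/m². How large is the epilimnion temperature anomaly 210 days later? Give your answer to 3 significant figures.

11.5 K

Areal heat capacity C = ρc_p × D = 4.17×10^6 × 31.4 = 1.31×10^8 J/(m^2 K).
τ = C / λ = 1.31×10^8 / 5.44 = 2.41×10^7 s.
Equilibrium anomaly ΔT_eq = F / λ = 118 / 5.44 = 21.7 K.
t = 210 days = 1.81×10^7 s, so t/τ = 0.754.
ΔT(t) = ΔT_eq (1 − e^(−t/τ)) = 21.7 × (1 − e^−0.754) = 11.5 K.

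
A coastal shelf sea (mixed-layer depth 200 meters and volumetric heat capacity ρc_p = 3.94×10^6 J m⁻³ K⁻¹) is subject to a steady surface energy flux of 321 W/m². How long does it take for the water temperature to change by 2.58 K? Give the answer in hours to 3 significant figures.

1760 hours

Areal heat capacity C = ρc_p × D = 3.94×10^6 × 200 = 7.88×10^8 J/(m^2 K).
Time required: Δt = C ΔT / F = 7.88×10^8 × 2.58 / 321 = 6.33×10^6 s.
In hours: 6.33×10^6 s / (3600 s/hour) = 1760 hours.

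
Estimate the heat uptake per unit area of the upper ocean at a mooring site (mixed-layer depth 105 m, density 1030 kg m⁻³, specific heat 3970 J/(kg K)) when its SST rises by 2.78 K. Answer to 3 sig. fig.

1.19×10^9

Areal heat capacity C = ρ c_p D = 1030 × 3970 × 105 = 4.29×10^8 J m⁻² K⁻¹.
ΔQ = C ΔT = 4.29×10^8 × 2.78 = 1.19×10^9 J/m².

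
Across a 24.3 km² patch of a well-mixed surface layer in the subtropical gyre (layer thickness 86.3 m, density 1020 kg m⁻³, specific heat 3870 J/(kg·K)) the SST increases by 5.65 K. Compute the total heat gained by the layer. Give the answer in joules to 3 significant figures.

4.68×10^16 J

Areal heat capacity C = ρ c_p D = 1020 × 3870 × 86.3 = 3.41×10^8 J/(m²·K).
Heat per unit area: q = C ΔT = 3.41×10^8 × 5.65 = 1.92×10^9 J/m².
Total heat: Q = q × A = 1.92×10^9 × (24.3 × 10⁶ m²) = 4.68×10^16 J.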